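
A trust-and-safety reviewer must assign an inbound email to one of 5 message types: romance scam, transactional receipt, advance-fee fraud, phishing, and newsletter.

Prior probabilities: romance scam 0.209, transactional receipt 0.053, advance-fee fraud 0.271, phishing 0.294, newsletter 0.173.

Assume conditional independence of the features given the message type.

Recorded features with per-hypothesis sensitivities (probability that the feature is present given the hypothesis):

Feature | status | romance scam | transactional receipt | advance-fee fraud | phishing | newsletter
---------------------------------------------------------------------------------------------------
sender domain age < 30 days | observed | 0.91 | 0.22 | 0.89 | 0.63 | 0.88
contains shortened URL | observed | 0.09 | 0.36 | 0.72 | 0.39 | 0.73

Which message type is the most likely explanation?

advance-fee fraud

For each hypothesis, the unnormalized posterior weight is prior × product of the feature likelihoods:
  romance scam: 0.209 × 0.91 × 0.09 = 0.017117
  transactional receipt: 0.053 × 0.22 × 0.36 = 0.0041976
  advance-fee fraud: 0.271 × 0.89 × 0.72 = 0.17366
  phishing: 0.294 × 0.63 × 0.39 = 0.072236
  newsletter: 0.173 × 0.88 × 0.73 = 0.11114
Normalizing constant Z = 0.017117 + 0.0041976 + 0.17366 + 0.072236 + 0.11114 = 0.37834.
P(romance scam | evidence) ≈ 0.017117 / 0.37834 ≈ 0.045
P(transactional receipt | evidence) ≈ 0.0041976 / 0.37834 ≈ 0.011
P(advance-fee fraud | evidence) ≈ 0.17366 / 0.37834 ≈ 0.459
P(phishing | evidence) ≈ 0.072236 / 0.37834 ≈ 0.191
P(newsletter | evidence) ≈ 0.11114 / 0.37834 ≈ 0.294
The largest is 0.459, so advance-fee fraud is most probable.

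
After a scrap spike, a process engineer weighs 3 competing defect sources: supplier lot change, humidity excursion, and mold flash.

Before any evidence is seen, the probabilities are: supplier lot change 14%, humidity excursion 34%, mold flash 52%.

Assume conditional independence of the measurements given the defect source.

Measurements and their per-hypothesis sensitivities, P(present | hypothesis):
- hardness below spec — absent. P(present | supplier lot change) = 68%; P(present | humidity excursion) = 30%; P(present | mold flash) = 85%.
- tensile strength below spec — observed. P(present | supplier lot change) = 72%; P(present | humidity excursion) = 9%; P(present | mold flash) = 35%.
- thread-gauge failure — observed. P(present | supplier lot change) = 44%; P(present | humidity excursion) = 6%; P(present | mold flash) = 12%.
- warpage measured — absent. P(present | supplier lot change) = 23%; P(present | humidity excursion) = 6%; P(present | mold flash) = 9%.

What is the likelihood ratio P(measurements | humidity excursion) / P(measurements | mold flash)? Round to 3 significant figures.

0.620

The Bayes factor is the ratio of the joint likelihoods of the measurement pattern under the two hypotheses (using 1 − P(present | H) for each absent measurement).
  humidity excursion: (1 − 0.30) × 0.09 × 0.06 × (1 − 0.06) = 0.0035532
  mold flash: (1 − 0.85) × 0.35 × 0.12 × (1 − 0.09) = 0.005733
Bayes factor = 0.0035532 / 0.005733 ≈ 0.620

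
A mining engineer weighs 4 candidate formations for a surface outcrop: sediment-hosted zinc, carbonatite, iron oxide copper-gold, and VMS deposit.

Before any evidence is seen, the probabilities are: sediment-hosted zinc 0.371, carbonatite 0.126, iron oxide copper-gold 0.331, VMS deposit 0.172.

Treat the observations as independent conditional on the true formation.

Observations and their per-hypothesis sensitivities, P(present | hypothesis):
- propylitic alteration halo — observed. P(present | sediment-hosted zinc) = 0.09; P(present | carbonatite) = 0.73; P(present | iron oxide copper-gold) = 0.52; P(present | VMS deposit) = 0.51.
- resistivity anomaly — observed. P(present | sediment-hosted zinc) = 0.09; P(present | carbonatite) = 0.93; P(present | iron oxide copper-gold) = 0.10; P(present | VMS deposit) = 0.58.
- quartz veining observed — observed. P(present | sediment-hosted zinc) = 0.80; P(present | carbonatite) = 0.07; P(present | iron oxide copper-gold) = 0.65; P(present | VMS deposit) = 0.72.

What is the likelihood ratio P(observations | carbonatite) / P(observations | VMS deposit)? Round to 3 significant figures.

The Bayes factor is the ratio of the joint likelihoods of the evidence pattern under the two hypotheses.
  carbonatite: 0.73 × 0.93 × 0.07 = 0.047523
  VMS deposit: 0.51 × 0.58 × 0.72 = 0.21298
Bayes factor = 0.047523 / 0.21298 ≈ 0.223

0.223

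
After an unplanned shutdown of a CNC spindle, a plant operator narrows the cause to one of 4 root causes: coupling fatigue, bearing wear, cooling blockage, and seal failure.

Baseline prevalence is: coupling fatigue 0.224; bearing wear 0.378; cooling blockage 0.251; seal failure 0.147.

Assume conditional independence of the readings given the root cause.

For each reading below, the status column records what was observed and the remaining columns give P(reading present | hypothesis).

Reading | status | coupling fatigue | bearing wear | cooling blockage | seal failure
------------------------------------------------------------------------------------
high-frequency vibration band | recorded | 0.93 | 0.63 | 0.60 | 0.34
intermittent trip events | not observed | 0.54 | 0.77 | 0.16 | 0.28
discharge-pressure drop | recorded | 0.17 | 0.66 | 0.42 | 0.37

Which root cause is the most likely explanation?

Multiply each prior by the joint likelihood of the reading pattern (using 1 − P(present | H) for each absent reading):
  coupling fatigue: 0.224 × 0.93 × (1 − 0.54) × 0.17 = 0.016291
  bearing wear: 0.378 × 0.63 × (1 − 0.77) × 0.66 = 0.03615
  cooling blockage: 0.251 × 0.60 × (1 − 0.16) × 0.42 = 0.053132
  seal failure: 0.147 × 0.34 × (1 − 0.28) × 0.37 = 0.013315
The unnormalized weights sum to 0.11889.
P(coupling fatigue | evidence) ≈ 0.016291 / 0.11889 ≈ 0.137
P(bearing wear | evidence) ≈ 0.03615 / 0.11889 ≈ 0.304
P(cooling blockage | evidence) ≈ 0.053132 / 0.11889 ≈ 0.447
P(seal failure | evidence) ≈ 0.013315 / 0.11889 ≈ 0.112
The largest is 0.447, so cooling blockage is most probable.

cooling blockage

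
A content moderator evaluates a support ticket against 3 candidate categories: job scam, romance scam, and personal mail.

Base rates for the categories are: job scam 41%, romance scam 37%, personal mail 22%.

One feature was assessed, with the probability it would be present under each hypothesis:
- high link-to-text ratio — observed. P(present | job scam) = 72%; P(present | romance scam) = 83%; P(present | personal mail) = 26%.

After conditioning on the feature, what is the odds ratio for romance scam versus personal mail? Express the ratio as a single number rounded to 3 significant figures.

Unnormalized posterior weight (prior times the feature likelihood) for each of the two hypotheses:
  romance scam: 0.37 × 0.83 = 0.3071
  personal mail: 0.22 × 0.26 = 0.0572
Posterior odds = 0.3071 / 0.0572 ≈ 5.37.

5.37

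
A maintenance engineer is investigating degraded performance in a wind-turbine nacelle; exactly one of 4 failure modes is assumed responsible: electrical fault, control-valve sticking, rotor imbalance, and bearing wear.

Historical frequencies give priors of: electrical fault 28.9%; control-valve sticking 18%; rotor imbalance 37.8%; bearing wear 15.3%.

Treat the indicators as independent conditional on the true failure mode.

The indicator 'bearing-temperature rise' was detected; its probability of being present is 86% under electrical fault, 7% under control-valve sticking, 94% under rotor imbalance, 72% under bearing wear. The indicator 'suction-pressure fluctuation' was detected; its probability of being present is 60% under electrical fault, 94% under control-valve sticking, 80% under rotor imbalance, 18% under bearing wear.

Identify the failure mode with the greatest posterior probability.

rotor imbalance

Multiply each prior by the joint likelihood of the indicator pattern:
  electrical fault: 0.289 × 0.86 × 0.60 = 0.14912
  control-valve sticking: 0.180 × 0.07 × 0.94 = 0.011844
  rotor imbalance: 0.378 × 0.94 × 0.80 = 0.28426
  bearing wear: 0.153 × 0.72 × 0.18 = 0.019829
Normalizing constant Z = 0.14912 + 0.011844 + 0.28426 + 0.019829 = 0.46505.
P(electrical fault | evidence) ≈ 0.14912 / 0.46505 ≈ 0.321
P(control-valve sticking | evidence) ≈ 0.011844 / 0.46505 ≈ 0.025
P(rotor imbalance | evidence) ≈ 0.28426 / 0.46505 ≈ 0.611
P(bearing wear | evidence) ≈ 0.019829 / 0.46505 ≈ 0.043
The largest is 0.611, so rotor imbalance is most probable.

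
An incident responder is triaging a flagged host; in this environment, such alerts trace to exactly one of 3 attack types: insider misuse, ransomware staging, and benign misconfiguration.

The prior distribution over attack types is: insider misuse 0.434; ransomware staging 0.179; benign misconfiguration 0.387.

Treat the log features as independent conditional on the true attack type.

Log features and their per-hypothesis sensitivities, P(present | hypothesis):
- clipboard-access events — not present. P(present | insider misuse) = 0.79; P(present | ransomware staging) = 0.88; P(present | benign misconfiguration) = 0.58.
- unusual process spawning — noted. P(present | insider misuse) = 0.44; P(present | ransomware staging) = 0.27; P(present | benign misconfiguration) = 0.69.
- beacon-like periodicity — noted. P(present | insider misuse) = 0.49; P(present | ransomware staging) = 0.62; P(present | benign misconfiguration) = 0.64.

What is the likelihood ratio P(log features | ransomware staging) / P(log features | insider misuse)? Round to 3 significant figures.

The Bayes factor is the ratio of the joint likelihoods of the log feature pattern under the two hypotheses (using 1 − P(present | H) for each absent log feature).
  ransomware staging: (1 − 0.88) × 0.27 × 0.62 = 0.020088
  insider misuse: (1 − 0.79) × 0.44 × 0.49 = 0.045276
Bayes factor = 0.020088 / 0.045276 ≈ 0.444

0.444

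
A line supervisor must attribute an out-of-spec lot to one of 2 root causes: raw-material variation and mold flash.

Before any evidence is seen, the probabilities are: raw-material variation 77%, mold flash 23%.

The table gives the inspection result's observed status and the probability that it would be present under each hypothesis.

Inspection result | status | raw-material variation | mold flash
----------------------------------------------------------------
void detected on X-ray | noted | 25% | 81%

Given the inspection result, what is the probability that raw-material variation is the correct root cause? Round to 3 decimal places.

0.508

For each hypothesis, the unnormalized posterior weight is prior × likelihood:
  raw-material variation: 0.77 × 0.25 = 0.1925
  mold flash: 0.23 × 0.81 = 0.1863
The unnormalized weights sum to 0.3788.
P(raw-material variation | evidence) = 0.1925 / 0.3788 ≈ 0.508.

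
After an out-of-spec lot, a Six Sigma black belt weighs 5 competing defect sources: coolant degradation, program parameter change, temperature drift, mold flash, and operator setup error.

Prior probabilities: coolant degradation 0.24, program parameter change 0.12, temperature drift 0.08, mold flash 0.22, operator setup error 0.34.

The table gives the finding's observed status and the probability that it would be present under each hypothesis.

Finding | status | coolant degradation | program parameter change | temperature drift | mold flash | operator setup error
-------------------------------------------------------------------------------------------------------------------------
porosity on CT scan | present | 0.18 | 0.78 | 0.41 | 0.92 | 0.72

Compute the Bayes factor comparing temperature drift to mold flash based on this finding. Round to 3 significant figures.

0.446

Likelihood of this finding under each hypothesis:
  temperature drift: 0.41
  mold flash: 0.92
Bayes factor = 0.41 / 0.92 ≈ 0.446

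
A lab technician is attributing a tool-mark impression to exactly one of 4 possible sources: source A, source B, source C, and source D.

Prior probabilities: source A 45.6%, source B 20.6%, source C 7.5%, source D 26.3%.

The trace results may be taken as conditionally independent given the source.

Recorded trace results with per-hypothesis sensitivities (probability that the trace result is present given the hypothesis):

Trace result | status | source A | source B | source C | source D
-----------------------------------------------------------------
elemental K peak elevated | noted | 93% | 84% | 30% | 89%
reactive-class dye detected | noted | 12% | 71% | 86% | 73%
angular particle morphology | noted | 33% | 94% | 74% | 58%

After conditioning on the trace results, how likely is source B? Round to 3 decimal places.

By Bayes' rule with conditional independence, the unnormalized weight for each hypothesis is prior × ∏ likelihoods:
  source A: 0.456 × 0.93 × 0.12 × 0.33 = 0.016794
  source B: 0.206 × 0.84 × 0.71 × 0.94 = 0.11549
  source C: 0.075 × 0.30 × 0.86 × 0.74 = 0.014319
  source D: 0.263 × 0.89 × 0.73 × 0.58 = 0.099105
The unnormalized weights sum to 0.2457.
P(source B | evidence) = 0.11549 / 0.2457 ≈ 0.470.

0.470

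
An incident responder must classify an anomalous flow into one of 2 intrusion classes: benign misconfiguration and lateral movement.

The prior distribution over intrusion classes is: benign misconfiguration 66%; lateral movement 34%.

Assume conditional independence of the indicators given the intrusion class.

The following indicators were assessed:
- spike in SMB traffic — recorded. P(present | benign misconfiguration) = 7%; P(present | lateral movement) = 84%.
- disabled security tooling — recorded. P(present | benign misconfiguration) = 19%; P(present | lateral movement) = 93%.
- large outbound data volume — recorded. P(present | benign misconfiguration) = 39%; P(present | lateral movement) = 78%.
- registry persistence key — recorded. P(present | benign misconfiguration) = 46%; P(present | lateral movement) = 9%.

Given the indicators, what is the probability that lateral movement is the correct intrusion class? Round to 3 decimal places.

By Bayes' rule with conditional independence, the unnormalized weight for each hypothesis is prior × ∏ likelihoods:
  benign misconfiguration: 0.66 × 0.07 × 0.19 × 0.39 × 0.46 = 0.0015748
  lateral movement: 0.34 × 0.84 × 0.93 × 0.78 × 0.09 = 0.018646
The unnormalized weights sum to 0.02022.
P(lateral movement | evidence) = 0.018646 / 0.02022 ≈ 0.922.

0.922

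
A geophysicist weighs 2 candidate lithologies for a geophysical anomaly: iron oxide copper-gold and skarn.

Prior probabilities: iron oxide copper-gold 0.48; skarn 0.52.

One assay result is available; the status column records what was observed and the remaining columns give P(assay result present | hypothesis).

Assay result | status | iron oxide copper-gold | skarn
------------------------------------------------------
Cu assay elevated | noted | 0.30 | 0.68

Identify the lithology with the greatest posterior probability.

By Bayes' rule, the unnormalized weight for each hypothesis is prior × likelihood:
  iron oxide copper-gold: 0.48 × 0.30 = 0.144
  skarn: 0.52 × 0.68 = 0.3536
The unnormalized weights sum to 0.4976.
P(iron oxide copper-gold | evidence) ≈ 0.144 / 0.4976 ≈ 0.289
P(skarn | evidence) ≈ 0.3536 / 0.4976 ≈ 0.711
The largest is 0.711, so skarn is most probable.

skarn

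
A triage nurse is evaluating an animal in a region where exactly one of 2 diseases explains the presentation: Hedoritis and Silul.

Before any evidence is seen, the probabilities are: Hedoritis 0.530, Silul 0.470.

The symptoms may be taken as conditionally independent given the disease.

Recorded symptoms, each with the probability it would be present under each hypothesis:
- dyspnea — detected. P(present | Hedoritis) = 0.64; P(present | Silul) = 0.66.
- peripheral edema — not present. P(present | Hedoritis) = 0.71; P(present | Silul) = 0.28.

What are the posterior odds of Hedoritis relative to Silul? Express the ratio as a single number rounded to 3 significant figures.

0.440

The normalizing constant cancels in an odds ratio, so compute prior × likelihood for the two hypotheses only (using 1 − P(present | H) for each absent symptom):
  Hedoritis: 0.530 × 0.64 × (1 − 0.71) = 0.098368
  Silul: 0.470 × 0.66 × (1 − 0.28) = 0.22334
Odds(Hedoritis : Silul) = 0.098368 / 0.22334 ≈ 0.440.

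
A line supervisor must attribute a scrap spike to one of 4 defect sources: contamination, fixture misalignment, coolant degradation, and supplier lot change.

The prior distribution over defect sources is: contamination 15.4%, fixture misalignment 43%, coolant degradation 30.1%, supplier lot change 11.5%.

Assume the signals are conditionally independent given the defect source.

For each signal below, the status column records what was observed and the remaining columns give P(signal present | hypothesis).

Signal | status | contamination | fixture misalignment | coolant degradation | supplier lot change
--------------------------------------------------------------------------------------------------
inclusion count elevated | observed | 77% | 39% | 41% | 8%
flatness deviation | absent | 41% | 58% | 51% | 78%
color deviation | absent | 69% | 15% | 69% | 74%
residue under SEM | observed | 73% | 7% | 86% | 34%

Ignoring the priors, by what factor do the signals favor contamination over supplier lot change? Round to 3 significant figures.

66.1

The Bayes factor is the ratio of the joint likelihoods of the signal pattern under the two hypotheses (using 1 − P(present | H) for each absent signal).
  contamination: 0.77 × (1 − 0.41) × (1 − 0.69) × 0.73 = 0.10281
  supplier lot change: 0.08 × (1 − 0.78) × (1 − 0.74) × 0.34 = 0.0015558
Bayes factor = 0.10281 / 0.0015558 ≈ 66.1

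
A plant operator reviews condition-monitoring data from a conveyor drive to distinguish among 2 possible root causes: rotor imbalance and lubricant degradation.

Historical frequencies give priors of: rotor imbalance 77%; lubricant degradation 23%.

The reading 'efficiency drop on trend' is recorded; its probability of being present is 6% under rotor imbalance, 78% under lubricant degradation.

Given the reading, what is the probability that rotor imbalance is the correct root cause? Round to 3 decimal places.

Multiply each prior by the likelihood of the reading:
  rotor imbalance: 0.77 × 0.06 = 0.0462
  lubricant degradation: 0.23 × 0.78 = 0.1794
Marginal likelihood of the evidence = 0.2256.
P(rotor imbalance | evidence) = 0.0462 / 0.2256 ≈ 0.205.

0.205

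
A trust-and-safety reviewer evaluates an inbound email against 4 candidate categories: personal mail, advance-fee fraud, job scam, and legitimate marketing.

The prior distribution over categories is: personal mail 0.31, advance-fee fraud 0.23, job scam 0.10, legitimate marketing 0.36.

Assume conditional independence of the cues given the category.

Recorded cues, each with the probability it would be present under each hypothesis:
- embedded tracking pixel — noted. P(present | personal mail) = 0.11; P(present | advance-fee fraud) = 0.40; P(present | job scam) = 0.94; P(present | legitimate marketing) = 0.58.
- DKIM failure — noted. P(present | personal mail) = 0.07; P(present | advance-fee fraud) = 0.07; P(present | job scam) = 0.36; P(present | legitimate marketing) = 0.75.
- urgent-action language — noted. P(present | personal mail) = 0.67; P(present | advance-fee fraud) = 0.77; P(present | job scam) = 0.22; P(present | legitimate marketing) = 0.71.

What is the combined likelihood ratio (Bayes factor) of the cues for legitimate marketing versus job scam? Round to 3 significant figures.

4.15

Joint likelihood of the cue pattern under each hypothesis:
  legitimate marketing: 0.58 × 0.75 × 0.71 = 0.30885
  job scam: 0.94 × 0.36 × 0.22 = 0.074448
Bayes factor = 0.30885 / 0.074448 ≈ 4.15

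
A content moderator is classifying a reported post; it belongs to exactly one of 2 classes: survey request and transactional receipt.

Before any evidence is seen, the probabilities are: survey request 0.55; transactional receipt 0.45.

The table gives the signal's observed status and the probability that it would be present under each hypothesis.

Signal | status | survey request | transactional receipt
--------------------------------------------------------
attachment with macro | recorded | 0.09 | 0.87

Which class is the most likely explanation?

By Bayes' rule, the unnormalized weight for each hypothesis is prior × likelihood:
  survey request: 0.55 × 0.09 = 0.0495
  transactional receipt: 0.45 × 0.87 = 0.3915
Normalizing constant Z = 0.0495 + 0.3915 = 0.441.
P(survey request | evidence) ≈ 0.0495 / 0.441 ≈ 0.112
P(transactional receipt | evidence) ≈ 0.3915 / 0.441 ≈ 0.888
The largest is 0.888, so transactional receipt is most probable.

transactional receipt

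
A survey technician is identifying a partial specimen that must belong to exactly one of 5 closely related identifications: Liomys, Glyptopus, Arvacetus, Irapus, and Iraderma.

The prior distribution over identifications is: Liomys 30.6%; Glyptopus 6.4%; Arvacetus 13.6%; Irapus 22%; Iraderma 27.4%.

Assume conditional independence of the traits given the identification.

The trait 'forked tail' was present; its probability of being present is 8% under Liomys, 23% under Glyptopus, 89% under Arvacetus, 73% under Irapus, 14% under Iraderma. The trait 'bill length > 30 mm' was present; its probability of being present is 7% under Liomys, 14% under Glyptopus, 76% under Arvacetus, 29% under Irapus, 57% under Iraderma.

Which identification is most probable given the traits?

By Bayes' rule with conditional independence, the unnormalized weight for each hypothesis is prior × ∏ likelihoods:
  Liomys: 0.306 × 0.08 × 0.07 = 0.0017136
  Glyptopus: 0.064 × 0.23 × 0.14 = 0.0020608
  Arvacetus: 0.136 × 0.89 × 0.76 = 0.09199
  Irapus: 0.220 × 0.73 × 0.29 = 0.046574
  Iraderma: 0.274 × 0.14 × 0.57 = 0.021865
Marginal likelihood of the evidence = 0.1642.
P(Liomys | evidence) ≈ 0.0017136 / 0.1642 ≈ 0.010
P(Glyptopus | evidence) ≈ 0.0020608 / 0.1642 ≈ 0.013
P(Arvacetus | evidence) ≈ 0.09199 / 0.1642 ≈ 0.560
P(Irapus | evidence) ≈ 0.046574 / 0.1642 ≈ 0.284
P(Iraderma | evidence) ≈ 0.021865 / 0.1642 ≈ 0.133
The largest is 0.560, so Arvacetus is most probable.

Arvacetus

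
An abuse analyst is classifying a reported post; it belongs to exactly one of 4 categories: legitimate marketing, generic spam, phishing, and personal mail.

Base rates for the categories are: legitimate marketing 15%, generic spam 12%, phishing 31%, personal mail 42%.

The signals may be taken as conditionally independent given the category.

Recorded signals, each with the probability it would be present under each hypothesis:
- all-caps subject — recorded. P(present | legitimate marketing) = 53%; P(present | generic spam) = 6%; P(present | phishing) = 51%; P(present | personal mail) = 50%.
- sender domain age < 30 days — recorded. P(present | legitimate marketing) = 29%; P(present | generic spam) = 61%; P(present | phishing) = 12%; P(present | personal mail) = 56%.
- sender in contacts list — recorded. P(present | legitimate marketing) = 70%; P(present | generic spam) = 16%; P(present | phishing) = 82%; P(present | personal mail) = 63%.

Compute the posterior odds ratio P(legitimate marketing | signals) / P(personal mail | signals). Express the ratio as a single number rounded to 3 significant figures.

The normalizing constant cancels in an odds ratio, so compute prior × likelihood for the two hypotheses only:
  legitimate marketing: 0.15 × 0.53 × 0.29 × 0.70 = 0.016139
  personal mail: 0.42 × 0.50 × 0.56 × 0.63 = 0.074088
Posterior odds = 0.016139 / 0.074088 ≈ 0.218.

0.218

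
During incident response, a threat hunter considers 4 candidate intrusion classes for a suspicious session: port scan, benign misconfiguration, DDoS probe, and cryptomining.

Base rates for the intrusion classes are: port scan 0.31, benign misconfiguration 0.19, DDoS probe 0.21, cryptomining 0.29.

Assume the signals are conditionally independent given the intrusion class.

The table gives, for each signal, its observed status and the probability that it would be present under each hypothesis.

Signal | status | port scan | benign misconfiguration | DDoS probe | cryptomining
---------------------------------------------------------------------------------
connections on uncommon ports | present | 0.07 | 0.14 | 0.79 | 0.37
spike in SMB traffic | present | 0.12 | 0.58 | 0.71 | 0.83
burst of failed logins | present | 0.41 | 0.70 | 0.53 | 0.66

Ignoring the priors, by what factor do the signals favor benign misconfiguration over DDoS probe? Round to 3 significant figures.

0.191

Take the product of per-signal likelihoods under each hypothesis, then divide.
  benign misconfiguration: 0.14 × 0.58 × 0.70 = 0.05684
  DDoS probe: 0.79 × 0.71 × 0.53 = 0.29728
Bayes factor = 0.05684 / 0.29728 ≈ 0.191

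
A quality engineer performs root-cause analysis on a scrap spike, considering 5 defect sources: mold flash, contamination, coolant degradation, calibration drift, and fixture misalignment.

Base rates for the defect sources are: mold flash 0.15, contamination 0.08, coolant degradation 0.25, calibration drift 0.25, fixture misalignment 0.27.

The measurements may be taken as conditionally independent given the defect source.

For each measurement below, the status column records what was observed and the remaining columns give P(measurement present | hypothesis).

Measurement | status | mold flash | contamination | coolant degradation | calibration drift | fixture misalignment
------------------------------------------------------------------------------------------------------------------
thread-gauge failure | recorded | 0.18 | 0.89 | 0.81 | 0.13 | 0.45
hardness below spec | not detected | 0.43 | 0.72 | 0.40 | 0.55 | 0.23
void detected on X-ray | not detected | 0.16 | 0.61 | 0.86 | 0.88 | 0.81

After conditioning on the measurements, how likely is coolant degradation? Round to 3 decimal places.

0.297

Multiply each prior by the joint likelihood of the measurement pattern (using 1 − P(present | H) for each absent measurement):
  mold flash: 0.15 × 0.18 × (1 − 0.43) × (1 − 0.16) = 0.012928
  contamination: 0.08 × 0.89 × (1 − 0.72) × (1 − 0.61) = 0.007775
  coolant degradation: 0.25 × 0.81 × (1 − 0.40) × (1 − 0.86) = 0.01701
  calibration drift: 0.25 × 0.13 × (1 − 0.55) × (1 − 0.88) = 0.001755
  fixture misalignment: 0.27 × 0.45 × (1 − 0.23) × (1 − 0.81) = 0.017775
Marginal likelihood of the evidence = 0.057243.
P(coolant degradation | evidence) = 0.01701 / 0.057243 ≈ 0.297.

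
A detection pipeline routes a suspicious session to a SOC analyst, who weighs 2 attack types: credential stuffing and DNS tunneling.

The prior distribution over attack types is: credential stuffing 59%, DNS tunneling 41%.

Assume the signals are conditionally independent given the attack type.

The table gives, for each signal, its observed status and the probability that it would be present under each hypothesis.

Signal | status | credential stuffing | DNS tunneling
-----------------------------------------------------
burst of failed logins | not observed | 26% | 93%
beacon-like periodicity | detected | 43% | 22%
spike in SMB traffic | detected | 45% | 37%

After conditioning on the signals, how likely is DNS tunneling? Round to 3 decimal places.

For each hypothesis, the unnormalized posterior weight is prior × product of the signal likelihoods (using 1 − P(present | H) for each absent signal):
  credential stuffing: 0.59 × (1 − 0.26) × 0.43 × 0.45 = 0.084482
  DNS tunneling: 0.41 × (1 − 0.93) × 0.22 × 0.37 = 0.0023362
Marginal likelihood of the evidence = 0.086818.
P(DNS tunneling | evidence) = 0.0023362 / 0.086818 ≈ 0.027.

0.027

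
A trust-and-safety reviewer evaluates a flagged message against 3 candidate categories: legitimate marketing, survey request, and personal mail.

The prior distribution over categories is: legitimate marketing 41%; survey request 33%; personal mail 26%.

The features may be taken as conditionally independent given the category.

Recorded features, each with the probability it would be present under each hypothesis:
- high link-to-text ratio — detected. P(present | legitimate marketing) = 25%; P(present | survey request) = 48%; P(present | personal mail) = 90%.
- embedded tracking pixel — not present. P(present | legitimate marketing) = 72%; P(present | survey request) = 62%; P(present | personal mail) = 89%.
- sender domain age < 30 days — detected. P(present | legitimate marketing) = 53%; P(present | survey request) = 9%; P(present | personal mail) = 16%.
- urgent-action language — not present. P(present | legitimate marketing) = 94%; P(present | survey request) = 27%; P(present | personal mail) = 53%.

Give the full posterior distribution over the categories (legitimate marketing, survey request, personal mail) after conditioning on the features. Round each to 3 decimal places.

Multiply each prior by the joint likelihood of the feature pattern (using 1 − P(present | H) for each absent feature):
  legitimate marketing: 0.41 × 0.25 × (1 − 0.72) × 0.53 × (1 − 0.94) = 0.00091266
  survey request: 0.33 × 0.48 × (1 − 0.62) × 0.09 × (1 − 0.27) = 0.0039546
  personal mail: 0.26 × 0.90 × (1 − 0.89) × 0.16 × (1 − 0.53) = 0.0019356
Marginal likelihood of the evidence = 0.0068029.
P(legitimate marketing | evidence) = 0.00091266 / 0.0068029 ≈ 0.134
P(survey request | evidence) = 0.0039546 / 0.0068029 ≈ 0.581
P(personal mail | evidence) = 0.0019356 / 0.0068029 ≈ 0.285

0.134, 0.581, 0.285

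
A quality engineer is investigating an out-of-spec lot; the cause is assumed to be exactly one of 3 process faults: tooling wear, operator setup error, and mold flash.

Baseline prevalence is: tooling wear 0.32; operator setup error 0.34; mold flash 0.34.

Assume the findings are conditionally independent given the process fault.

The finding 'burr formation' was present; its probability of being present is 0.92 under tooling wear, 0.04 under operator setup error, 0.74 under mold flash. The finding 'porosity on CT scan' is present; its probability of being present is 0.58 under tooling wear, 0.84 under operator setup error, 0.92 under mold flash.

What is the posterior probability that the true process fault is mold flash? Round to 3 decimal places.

0.560

By Bayes' rule with conditional independence, the unnormalized weight for each hypothesis is prior × ∏ likelihoods:
  tooling wear: 0.32 × 0.92 × 0.58 = 0.17075
  operator setup error: 0.34 × 0.04 × 0.84 = 0.011424
  mold flash: 0.34 × 0.74 × 0.92 = 0.23147
Marginal likelihood of the evidence = 0.41365.
P(mold flash | evidence) = 0.23147 / 0.41365 ≈ 0.560.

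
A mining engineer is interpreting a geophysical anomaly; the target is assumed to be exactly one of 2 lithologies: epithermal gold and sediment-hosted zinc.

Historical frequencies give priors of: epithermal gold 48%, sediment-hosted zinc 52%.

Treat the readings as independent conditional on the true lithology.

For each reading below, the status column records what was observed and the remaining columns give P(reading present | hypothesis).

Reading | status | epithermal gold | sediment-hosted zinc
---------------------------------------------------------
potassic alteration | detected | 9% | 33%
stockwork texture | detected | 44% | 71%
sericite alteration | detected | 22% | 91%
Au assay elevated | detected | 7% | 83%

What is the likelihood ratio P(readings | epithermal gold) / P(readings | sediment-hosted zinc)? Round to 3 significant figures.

0.00345

The Bayes factor is the ratio of the joint likelihoods of the reading pattern under the two hypotheses.
  epithermal gold: 0.09 × 0.44 × 0.22 × 0.07 = 0.00060984
  sediment-hosted zinc: 0.33 × 0.71 × 0.91 × 0.83 = 0.17697
Bayes factor = 0.00060984 / 0.17697 ≈ 0.00345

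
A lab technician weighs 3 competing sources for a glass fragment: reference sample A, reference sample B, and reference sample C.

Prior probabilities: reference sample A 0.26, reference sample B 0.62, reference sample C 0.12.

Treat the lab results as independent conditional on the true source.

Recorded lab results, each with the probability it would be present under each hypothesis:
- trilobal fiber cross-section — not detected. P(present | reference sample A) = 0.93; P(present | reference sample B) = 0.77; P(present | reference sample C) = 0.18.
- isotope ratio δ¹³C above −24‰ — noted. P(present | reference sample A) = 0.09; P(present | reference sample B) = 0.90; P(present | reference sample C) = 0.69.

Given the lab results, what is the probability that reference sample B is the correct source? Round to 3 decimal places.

0.649

By Bayes' rule with conditional independence, the unnormalized weight for each hypothesis is prior × ∏ likelihoods (using 1 − P(present | H) for each absent lab result):
  reference sample A: 0.26 × (1 − 0.93) × 0.09 = 0.001638
  reference sample B: 0.62 × (1 − 0.77) × 0.90 = 0.12834
  reference sample C: 0.12 × (1 − 0.18) × 0.69 = 0.067896
The unnormalized weights sum to 0.19787.
P(reference sample B | evidence) = 0.12834 / 0.19787 ≈ 0.649.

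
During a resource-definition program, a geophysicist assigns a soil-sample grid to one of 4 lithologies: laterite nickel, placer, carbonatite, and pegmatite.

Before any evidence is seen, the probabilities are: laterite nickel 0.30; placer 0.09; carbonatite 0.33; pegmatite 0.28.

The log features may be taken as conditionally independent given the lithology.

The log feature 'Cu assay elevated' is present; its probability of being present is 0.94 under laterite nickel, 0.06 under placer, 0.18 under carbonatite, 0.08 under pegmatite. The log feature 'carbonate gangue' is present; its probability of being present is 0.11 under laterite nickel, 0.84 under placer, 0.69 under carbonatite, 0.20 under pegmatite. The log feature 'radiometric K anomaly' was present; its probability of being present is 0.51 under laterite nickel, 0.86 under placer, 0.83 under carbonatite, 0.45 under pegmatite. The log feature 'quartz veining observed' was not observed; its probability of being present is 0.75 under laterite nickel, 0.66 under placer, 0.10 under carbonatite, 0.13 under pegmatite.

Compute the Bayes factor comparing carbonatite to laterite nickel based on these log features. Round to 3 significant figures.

7.04

Joint likelihood of the log feature pattern under each hypothesis (using 1 − P(present | H) for each absent log feature):
  carbonatite: 0.18 × 0.69 × 0.83 × (1 − 0.10) = 0.092777
  laterite nickel: 0.94 × 0.11 × 0.51 × (1 − 0.75) = 0.013183
Bayes factor = 0.092777 / 0.013183 ≈ 7.04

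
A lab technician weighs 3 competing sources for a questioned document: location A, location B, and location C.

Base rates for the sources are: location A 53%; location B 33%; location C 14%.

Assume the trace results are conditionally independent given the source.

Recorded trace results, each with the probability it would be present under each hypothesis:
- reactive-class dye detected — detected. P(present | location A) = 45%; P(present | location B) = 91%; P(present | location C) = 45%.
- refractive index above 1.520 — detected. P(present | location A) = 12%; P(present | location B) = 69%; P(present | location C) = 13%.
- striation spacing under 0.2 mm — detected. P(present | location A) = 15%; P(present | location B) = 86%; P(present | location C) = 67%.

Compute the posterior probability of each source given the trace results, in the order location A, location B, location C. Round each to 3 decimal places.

0.023, 0.948, 0.029

For each hypothesis, the unnormalized posterior weight is prior × product of the trace result likelihoods:
  location A: 0.53 × 0.45 × 0.12 × 0.15 = 0.004293
  location B: 0.33 × 0.91 × 0.69 × 0.86 = 0.1782
  location C: 0.14 × 0.45 × 0.13 × 0.67 = 0.0054873
Normalizing constant Z = 0.004293 + 0.1782 + 0.0054873 = 0.18798.
P(location A | evidence) = 0.004293 / 0.18798 ≈ 0.023
P(location B | evidence) = 0.1782 / 0.18798 ≈ 0.948
P(location C | evidence) = 0.0054873 / 0.18798 ≈ 0.029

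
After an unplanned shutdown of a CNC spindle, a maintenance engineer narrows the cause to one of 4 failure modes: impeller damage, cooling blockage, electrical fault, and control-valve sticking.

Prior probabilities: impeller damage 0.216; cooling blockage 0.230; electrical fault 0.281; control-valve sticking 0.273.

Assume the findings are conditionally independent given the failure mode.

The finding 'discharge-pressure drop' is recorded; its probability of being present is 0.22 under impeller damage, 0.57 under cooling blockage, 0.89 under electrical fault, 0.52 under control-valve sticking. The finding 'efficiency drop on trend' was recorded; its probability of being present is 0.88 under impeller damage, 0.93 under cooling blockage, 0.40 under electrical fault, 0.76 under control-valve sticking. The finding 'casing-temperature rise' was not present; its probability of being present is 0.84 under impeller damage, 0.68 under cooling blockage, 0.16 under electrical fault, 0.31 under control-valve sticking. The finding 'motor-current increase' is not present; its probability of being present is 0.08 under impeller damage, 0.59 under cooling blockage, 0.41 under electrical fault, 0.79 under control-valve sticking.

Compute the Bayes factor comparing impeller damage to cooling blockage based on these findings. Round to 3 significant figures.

The Bayes factor is the ratio of the joint likelihoods of the evidence pattern under the two hypotheses (using 1 − P(present | H) for each absent finding).
  impeller damage: 0.22 × 0.88 × (1 − 0.84) × (1 − 0.08) = 0.028498
  cooling blockage: 0.57 × 0.93 × (1 − 0.68) × (1 − 0.59) = 0.069549
Bayes factor = 0.028498 / 0.069549 ≈ 0.410

0.410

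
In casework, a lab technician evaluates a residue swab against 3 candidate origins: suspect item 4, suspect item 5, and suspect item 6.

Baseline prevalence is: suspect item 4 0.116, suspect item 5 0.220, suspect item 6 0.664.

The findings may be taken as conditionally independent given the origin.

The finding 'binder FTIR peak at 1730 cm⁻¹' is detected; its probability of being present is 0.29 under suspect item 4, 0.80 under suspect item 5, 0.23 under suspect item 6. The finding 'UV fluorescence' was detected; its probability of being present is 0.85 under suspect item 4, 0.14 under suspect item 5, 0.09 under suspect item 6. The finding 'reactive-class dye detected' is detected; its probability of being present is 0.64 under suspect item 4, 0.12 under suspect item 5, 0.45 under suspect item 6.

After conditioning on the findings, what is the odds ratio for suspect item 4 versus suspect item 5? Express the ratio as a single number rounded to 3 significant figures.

6.19

The normalizing constant cancels in an odds ratio, so compute prior × likelihood for the two hypotheses only:
  suspect item 4: 0.116 × 0.29 × 0.85 × 0.64 = 0.0183
  suspect item 5: 0.220 × 0.80 × 0.14 × 0.12 = 0.0029568
Odds(suspect item 4 : suspect item 5) = 0.0183 / 0.0029568 ≈ 6.19.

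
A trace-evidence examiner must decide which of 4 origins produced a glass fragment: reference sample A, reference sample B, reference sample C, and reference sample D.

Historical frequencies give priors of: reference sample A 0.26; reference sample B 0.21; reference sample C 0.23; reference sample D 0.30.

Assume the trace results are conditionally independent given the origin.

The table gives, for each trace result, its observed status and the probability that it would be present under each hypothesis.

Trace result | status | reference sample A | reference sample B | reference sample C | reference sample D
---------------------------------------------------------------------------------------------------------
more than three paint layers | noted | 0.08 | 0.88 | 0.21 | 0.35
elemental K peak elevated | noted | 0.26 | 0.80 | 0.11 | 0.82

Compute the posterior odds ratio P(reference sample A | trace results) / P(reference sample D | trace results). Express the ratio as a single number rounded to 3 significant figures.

0.0628

Unnormalized posterior weight (prior times the trace result likelihoods) for each of the two hypotheses:
  reference sample A: 0.26 × 0.08 × 0.26 = 0.005408
  reference sample D: 0.30 × 0.35 × 0.82 = 0.0861
Odds(reference sample A : reference sample D) = 0.005408 / 0.0861 ≈ 0.0628.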